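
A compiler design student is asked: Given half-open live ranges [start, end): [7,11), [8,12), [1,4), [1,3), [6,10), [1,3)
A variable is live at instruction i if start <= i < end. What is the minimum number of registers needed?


Live ranges:
  Var0: [7, 11)
  Var1: [8, 12)
  Var2: [1, 4)
  Var3: [1, 3)
  Var4: [6, 10)
  Var5: [1, 3)
Sweep-line events (position, delta, active):
  pos=1 start -> active=1
  pos=1 start -> active=2
  pos=1 start -> active=3
  pos=3 end -> active=2
  pos=3 end -> active=1
  pos=4 end -> active=0
  pos=6 start -> active=1
  pos=7 start -> active=2
  pos=8 start -> active=3
  pos=10 end -> active=2
  pos=11 end -> active=1
  pos=12 end -> active=0
Maximum simultaneous active: 3
Minimum registers needed: 3

3


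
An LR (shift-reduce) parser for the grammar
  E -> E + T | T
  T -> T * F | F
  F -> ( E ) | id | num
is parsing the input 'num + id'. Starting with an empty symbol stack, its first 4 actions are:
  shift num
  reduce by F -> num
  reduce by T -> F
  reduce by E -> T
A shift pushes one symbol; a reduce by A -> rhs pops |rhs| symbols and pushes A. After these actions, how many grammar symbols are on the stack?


Tracking the symbol stack through each action:
  Action 1: shift 'num' : push -> stack = [num] (size 1)
  Action 2: reduce by F -> num : pop 1, push F -> stack = [F] (size 1)
  Action 3: reduce by T -> F : pop 1, push T -> stack = [T] (size 1)
  Action 4: reduce by E -> T : pop 1, push E -> stack = [E] (size 1)
Final stack size: 1

1


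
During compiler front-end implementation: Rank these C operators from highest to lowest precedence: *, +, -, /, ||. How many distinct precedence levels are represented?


Looking up precedence for each operator:
  * -> precedence 6
  + -> precedence 5
  - -> precedence 5
  / -> precedence 6
  || -> precedence 1
Sorted highest to lowest: *, /, +, -, ||
Distinct precedence values: [6, 5, 1]
Number of distinct levels: 3

3


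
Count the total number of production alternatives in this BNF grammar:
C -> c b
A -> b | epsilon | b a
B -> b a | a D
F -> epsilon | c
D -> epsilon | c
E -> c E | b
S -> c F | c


Counting alternatives per rule:
  C: 1 alternative(s)
  A: 3 alternative(s)
  B: 2 alternative(s)
  F: 2 alternative(s)
  D: 2 alternative(s)
  E: 2 alternative(s)
  S: 2 alternative(s)
Sum: 1 + 3 + 2 + 2 + 2 + 2 + 2 = 14

14


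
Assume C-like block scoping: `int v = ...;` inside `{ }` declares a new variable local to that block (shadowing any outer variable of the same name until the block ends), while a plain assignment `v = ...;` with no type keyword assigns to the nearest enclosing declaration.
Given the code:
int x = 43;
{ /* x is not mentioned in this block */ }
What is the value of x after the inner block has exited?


Analyzing scoping rules:
Outer scope: declares x = 43
Inner block: x is neither redeclared nor assigned -> unchanged
After the block -> 43
Result: 43

43


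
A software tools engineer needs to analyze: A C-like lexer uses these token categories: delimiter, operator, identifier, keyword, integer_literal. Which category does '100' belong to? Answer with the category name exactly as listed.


Token: '100'
Checking categories:
  identifier: no
  integer_literal: YES
  operator: no
  keyword: no
  delimiter: no
Category: integer_literal

integer_literal


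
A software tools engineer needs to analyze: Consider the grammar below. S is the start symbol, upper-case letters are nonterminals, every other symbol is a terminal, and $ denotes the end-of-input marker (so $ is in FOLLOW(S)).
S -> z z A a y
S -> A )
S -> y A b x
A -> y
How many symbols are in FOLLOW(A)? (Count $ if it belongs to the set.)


S is the start symbol and does not occur in any rule body, so FOLLOW(S) = {$}.
Examining every occurrence of A in a rule body:
  S -> z z A a y : A is followed by terminal 'a' -> add 'a'
  S -> A ) : A is followed by terminal ')' -> add ')'
  S -> y A b x : A is followed by terminal 'b' -> add 'b'
  A -> y : A does not occur in the body -> contributes nothing
FOLLOW(A) = {), a, b}
Count: 3

3


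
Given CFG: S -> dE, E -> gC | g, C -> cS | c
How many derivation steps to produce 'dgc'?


Grammar: S -> dE, E -> gC | g, C -> cS | c
Deriving 'dgc':
Step 1: S -> dE => dE
Step 2: E -> gC => dgC
Step 3: C -> c => dgc
Total derivation steps: 3

3


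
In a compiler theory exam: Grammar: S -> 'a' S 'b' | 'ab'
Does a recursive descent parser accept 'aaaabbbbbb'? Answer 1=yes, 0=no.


Grammar accepts strings of the form a^n b^n (n >= 1)
Word: 'aaaabbbbbb'
Counting: 4 a's and 6 b's
Check: 4 == 6? No
Mismatch: a-count != b-count
Rejected

0


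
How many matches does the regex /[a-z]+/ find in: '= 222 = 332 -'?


Pattern: /[a-z]+/ (identifiers)
Input: '= 222 = 332 -'
Scanning for matches:
Total matches: 0

0


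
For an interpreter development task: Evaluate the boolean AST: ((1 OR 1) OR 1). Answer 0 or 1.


Step 1: Evaluate inner node
  1 OR 1 = 1
Step 2: Evaluate root node
  1 OR 1 = 1

1


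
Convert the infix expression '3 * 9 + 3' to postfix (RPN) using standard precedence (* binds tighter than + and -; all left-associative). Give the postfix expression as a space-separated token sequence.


Applying the shunting-yard algorithm:
  Operand 3 -> output
  Push '*' onto operator stack -> op-stack: [*]
  Operand 9 -> output
  See '+' (prec 1); top '*' (prec 2) >= it -> pop '*' to output
  Push '+' onto operator stack -> op-stack: [+]
  Operand 3 -> output
  End of input: pop '+' to output
Postfix result: 3 9 * 3 +

3 9 * 3 +


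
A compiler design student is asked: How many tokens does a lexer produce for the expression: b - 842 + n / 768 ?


Scanning 'b - 842 + n / 768'
Token 1: 'b' -> identifier
Token 2: '-' -> operator
Token 3: '842' -> integer_literal
Token 4: '+' -> operator
Token 5: 'n' -> identifier
Token 6: '/' -> operator
Token 7: '768' -> integer_literal
Total tokens: 7

7


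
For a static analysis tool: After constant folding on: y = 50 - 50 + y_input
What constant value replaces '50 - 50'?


Identifying constant sub-expression:
  Original: y = 50 - 50 + y_input
  50 and 50 are both compile-time constants
  Evaluating: 50 - 50 = 0
  After folding: y = 0 + y_input

0


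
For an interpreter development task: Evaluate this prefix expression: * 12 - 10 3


Parsing prefix expression: * 12 - 10 3
Step 1: Innermost operation '- 10 3'
  10 - 3 = 7
Step 2: Outer operation '* 12 [7]'
  12 * 7 = 84

84


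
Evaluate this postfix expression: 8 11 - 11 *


Processing tokens left to right:
Push 8, Push 11
Pop 8 and 11, compute 8 - 11 = -3, push -3
Push 11
Pop -3 and 11, compute -3 * 11 = -33, push -33
Stack result: -33

-33


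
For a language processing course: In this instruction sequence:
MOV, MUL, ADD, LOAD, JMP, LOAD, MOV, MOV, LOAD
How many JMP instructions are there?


Scanning instruction sequence for JMP:
  Position 1: MOV
  Position 2: MUL
  Position 3: ADD
  Position 4: LOAD
  Position 5: JMP <- MATCH
  Position 6: LOAD
  Position 7: MOV
  Position 8: MOV
  Position 9: LOAD
Matches at positions: [5]
Total JMP count: 1

1


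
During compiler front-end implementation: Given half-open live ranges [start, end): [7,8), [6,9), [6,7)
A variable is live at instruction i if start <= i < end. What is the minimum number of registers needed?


Live ranges:
  Var0: [7, 8)
  Var1: [6, 9)
  Var2: [6, 7)
Sweep-line events (position, delta, active):
  pos=6 start -> active=1
  pos=6 start -> active=2
  pos=7 end -> active=1
  pos=7 start -> active=2
  pos=8 end -> active=1
  pos=9 end -> active=0
Maximum simultaneous active: 2
Minimum registers needed: 2

2


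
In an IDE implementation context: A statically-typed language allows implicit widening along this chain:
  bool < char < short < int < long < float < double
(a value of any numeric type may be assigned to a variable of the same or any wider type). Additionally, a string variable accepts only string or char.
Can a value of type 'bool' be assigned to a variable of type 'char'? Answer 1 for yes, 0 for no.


Target variable type: char
Source value type: bool
Numeric ranks: bool=0, char=1
Widening allowed iff rank(source) <= rank(target): 0 <= 1? Yes
Result: 1

1


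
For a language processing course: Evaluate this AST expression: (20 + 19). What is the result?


Expression: (20 + 19)
Evaluating step by step:
  20 + 19 = 39
Result: 39

39


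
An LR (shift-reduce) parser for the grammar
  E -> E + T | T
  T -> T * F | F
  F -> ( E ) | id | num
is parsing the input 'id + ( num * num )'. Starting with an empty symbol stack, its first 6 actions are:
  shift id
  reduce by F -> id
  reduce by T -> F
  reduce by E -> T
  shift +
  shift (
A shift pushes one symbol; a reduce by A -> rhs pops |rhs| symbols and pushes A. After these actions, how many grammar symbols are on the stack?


Tracking the symbol stack through each action:
  Action 1: shift 'id' : push -> stack = [id] (size 1)
  Action 2: reduce by F -> id : pop 1, push F -> stack = [F] (size 1)
  Action 3: reduce by T -> F : pop 1, push T -> stack = [T] (size 1)
  Action 4: reduce by E -> T : pop 1, push E -> stack = [E] (size 1)
  Action 5: shift '+' : push -> stack = [E, +] (size 2)
  Action 6: shift '(' : push -> stack = [E, +, (] (size 3)
Final stack size: 3

3


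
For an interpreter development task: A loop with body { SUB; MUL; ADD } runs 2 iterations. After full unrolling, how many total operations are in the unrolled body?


Loop body operations: SUB, MUL, ADD (3 ops per iteration)
Unrolling 2 iterations:
  Iteration 1: SUB, MUL, ADD (3 ops)
  Iteration 2: SUB, MUL, ADD (3 ops)
Total: 2 iterations * 3 ops/iter = 6 operations

6


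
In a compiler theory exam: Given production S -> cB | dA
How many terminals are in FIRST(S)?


Production: S -> cB | dA
Examining each alternative for leading terminals:
  S -> cB : first terminal = 'c'
  S -> dA : first terminal = 'd'
FIRST(S) = {c, d}
Count: 2

2


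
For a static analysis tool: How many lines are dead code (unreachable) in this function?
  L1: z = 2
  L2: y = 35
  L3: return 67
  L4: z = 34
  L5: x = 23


Analyzing control flow:
  L1: reachable (before return)
  L2: reachable (before return)
  L3: reachable (return statement)
  L4: DEAD (after return at L3)
  L5: DEAD (after return at L3)
Return at L3, total lines = 5
Dead lines: L4 through L5
Count: 2

2


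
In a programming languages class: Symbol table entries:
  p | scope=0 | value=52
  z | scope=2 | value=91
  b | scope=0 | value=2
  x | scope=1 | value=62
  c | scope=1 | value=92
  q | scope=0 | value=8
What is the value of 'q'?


Searching symbol table for 'q':
  p | scope=0 | value=52
  z | scope=2 | value=91
  b | scope=0 | value=2
  x | scope=1 | value=62
  c | scope=1 | value=92
  q | scope=0 | value=8 <- MATCH
Found 'q' at scope 0 with value 8

8


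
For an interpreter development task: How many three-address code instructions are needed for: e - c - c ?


Expression: e - c - c
Generating three-address code (respecting * over +/- precedence):
  Instruction 1: t1 = e - c
  Instruction 2: t2 = t1 - c
Total instructions: 2

2


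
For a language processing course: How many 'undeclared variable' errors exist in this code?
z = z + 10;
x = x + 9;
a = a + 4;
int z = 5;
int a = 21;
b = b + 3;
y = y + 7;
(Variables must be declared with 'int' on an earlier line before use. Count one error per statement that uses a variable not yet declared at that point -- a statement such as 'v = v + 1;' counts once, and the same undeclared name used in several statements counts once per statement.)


Scanning code line by line:
  Line 1: use 'z' -> ERROR (undeclared)
  Line 2: use 'x' -> ERROR (undeclared)
  Line 3: use 'a' -> ERROR (undeclared)
  Line 4: declare 'z' -> declared = ['z']
  Line 5: declare 'a' -> declared = ['a', 'z']
  Line 6: use 'b' -> ERROR (undeclared)
  Line 7: use 'y' -> ERROR (undeclared)
Total undeclared variable errors: 5

5


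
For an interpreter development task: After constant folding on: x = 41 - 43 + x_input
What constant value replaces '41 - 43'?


Identifying constant sub-expression:
  Original: x = 41 - 43 + x_input
  41 and 43 are both compile-time constants
  Evaluating: 41 - 43 = -2
  After folding: x = -2 + x_input

-2


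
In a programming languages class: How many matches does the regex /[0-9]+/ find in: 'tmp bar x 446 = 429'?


Pattern: /[0-9]+/ (int literals)
Input: 'tmp bar x 446 = 429'
Scanning for matches:
  Match 1: '446'
  Match 2: '429'
Total matches: 2

2


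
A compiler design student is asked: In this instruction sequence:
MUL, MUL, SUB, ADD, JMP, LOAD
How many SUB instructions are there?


Scanning instruction sequence for SUB:
  Position 1: MUL
  Position 2: MUL
  Position 3: SUB <- MATCH
  Position 4: ADD
  Position 5: JMP
  Position 6: LOAD
Matches at positions: [3]
Total SUB count: 1

1


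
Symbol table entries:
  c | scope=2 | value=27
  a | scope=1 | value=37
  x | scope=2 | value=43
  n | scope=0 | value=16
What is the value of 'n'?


Searching symbol table for 'n':
  c | scope=2 | value=27
  a | scope=1 | value=37
  x | scope=2 | value=43
  n | scope=0 | value=16 <- MATCH
Found 'n' at scope 0 with value 16

16


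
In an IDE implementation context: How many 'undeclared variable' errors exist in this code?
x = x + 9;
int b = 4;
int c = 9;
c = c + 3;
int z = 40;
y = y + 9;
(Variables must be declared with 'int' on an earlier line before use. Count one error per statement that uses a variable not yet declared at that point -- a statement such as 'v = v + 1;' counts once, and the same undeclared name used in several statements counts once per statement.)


Scanning code line by line:
  Line 1: use 'x' -> ERROR (undeclared)
  Line 2: declare 'b' -> declared = ['b']
  Line 3: declare 'c' -> declared = ['b', 'c']
  Line 4: use 'c' -> OK (declared)
  Line 5: declare 'z' -> declared = ['b', 'c', 'z']
  Line 6: use 'y' -> ERROR (undeclared)
Total undeclared variable errors: 2

2


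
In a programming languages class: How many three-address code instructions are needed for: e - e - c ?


Expression: e - e - c
Generating three-address code (respecting * over +/- precedence):
  Instruction 1: t1 = e - e
  Instruction 2: t2 = t1 - c
Total instructions: 2

2


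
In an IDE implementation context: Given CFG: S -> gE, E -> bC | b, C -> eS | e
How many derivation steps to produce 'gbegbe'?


Grammar: S -> gE, E -> bC | b, C -> eS | e
Deriving 'gbegbe':
Step 1: S -> gE => gE
Step 2: E -> bC => gbC
Step 3: C -> eS => gbeS
Step 4: S -> gE => gbegE
Step 5: E -> bC => gbegbC
Step 6: C -> e => gbegbe
Total derivation steps: 6

6


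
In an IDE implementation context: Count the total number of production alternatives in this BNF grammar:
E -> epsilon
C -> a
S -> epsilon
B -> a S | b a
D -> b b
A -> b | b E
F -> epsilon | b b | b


Counting alternatives per rule:
  E: 1 alternative(s)
  C: 1 alternative(s)
  S: 1 alternative(s)
  B: 2 alternative(s)
  D: 1 alternative(s)
  A: 2 alternative(s)
  F: 3 alternative(s)
Sum: 1 + 1 + 1 + 2 + 1 + 2 + 3 = 11

11


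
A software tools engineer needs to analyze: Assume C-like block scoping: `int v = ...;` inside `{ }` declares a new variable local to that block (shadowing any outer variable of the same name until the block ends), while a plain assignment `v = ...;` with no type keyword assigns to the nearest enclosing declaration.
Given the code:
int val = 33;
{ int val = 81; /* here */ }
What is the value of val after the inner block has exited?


Analyzing scoping rules:
Outer scope: declares val = 33
Inner block: 'int val = 81;' declares a NEW val that shadows the outer one
When the block exits the inner val goes out of scope; the outer val was never modified -> 33
Result: 33

33


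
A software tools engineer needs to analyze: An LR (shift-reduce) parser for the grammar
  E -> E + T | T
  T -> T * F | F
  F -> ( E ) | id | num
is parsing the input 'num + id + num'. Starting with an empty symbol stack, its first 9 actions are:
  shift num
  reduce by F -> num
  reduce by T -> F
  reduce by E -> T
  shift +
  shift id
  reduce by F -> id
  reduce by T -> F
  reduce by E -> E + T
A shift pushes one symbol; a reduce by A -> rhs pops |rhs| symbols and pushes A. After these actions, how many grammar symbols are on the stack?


Tracking the symbol stack through each action:
  Action 1: shift 'num' : push -> stack = [num] (size 1)
  Action 2: reduce by F -> num : pop 1, push F -> stack = [F] (size 1)
  Action 3: reduce by T -> F : pop 1, push T -> stack = [T] (size 1)
  Action 4: reduce by E -> T : pop 1, push E -> stack = [E] (size 1)
  Action 5: shift '+' : push -> stack = [E, +] (size 2)
  Action 6: shift 'id' : push -> stack = [E, +, id] (size 3)
  Action 7: reduce by F -> id : pop 1, push F -> stack = [E, +, F] (size 3)
  Action 8: reduce by T -> F : pop 1, push T -> stack = [E, +, T] (size 3)
  Action 9: reduce by E -> E + T : pop 3, push E -> stack = [E] (size 1)
Final stack size: 1

1


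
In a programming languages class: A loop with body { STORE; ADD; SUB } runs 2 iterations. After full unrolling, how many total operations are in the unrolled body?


Loop body operations: STORE, ADD, SUB (3 ops per iteration)
Unrolling 2 iterations:
  Iteration 1: STORE, ADD, SUB (3 ops)
  Iteration 2: STORE, ADD, SUB (3 ops)
Total: 2 iterations * 3 ops/iter = 6 operations

6


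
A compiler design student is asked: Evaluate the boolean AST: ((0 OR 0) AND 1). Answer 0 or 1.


Step 1: Evaluate inner node
  0 OR 0 = 0
Step 2: Evaluate root node
  0 AND 1 = 0

0


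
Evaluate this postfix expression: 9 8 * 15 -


Processing tokens left to right:
Push 9, Push 8
Pop 9 and 8, compute 9 * 8 = 72, push 72
Push 15
Pop 72 and 15, compute 72 - 15 = 57, push 57
Stack result: 57

57


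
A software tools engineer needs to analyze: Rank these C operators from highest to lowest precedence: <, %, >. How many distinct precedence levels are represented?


Looking up precedence for each operator:
  < -> precedence 4
  % -> precedence 6
  > -> precedence 4
Sorted highest to lowest: %, <, >
Distinct precedence values: [6, 4]
Number of distinct levels: 2

2


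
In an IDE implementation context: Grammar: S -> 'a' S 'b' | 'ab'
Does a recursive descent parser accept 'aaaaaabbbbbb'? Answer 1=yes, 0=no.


Grammar accepts strings of the form a^n b^n (n >= 1)
Word: 'aaaaaabbbbbb'
Counting: 6 a's and 6 b's
Check: 6 == 6? Yes
Derivation (S -> aSb applied 5 time(s), then S -> ab): S => aSb => aaSbb => aaaSbbb => aaaaSbbbb => aaaaaSbbbbb => aaaaaabbbbbb
Accepted

1


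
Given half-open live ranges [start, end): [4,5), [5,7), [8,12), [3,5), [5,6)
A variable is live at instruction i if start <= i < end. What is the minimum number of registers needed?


Live ranges:
  Var0: [4, 5)
  Var1: [5, 7)
  Var2: [8, 12)
  Var3: [3, 5)
  Var4: [5, 6)
Sweep-line events (position, delta, active):
  pos=3 start -> active=1
  pos=4 start -> active=2
  pos=5 end -> active=1
  pos=5 end -> active=0
  pos=5 start -> active=1
  pos=5 start -> active=2
  pos=6 end -> active=1
  pos=7 end -> active=0
  pos=8 start -> active=1
  pos=12 end -> active=0
Maximum simultaneous active: 2
Minimum registers needed: 2

2


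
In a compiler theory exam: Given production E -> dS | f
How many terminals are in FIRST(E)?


Production: E -> dS | f
Examining each alternative for leading terminals:
  E -> dS : first terminal = 'd'
  E -> f : first terminal = 'f'
FIRST(E) = {d, f}
Count: 2

2


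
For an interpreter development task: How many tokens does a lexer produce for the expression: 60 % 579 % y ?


Scanning '60 % 579 % y'
Token 1: '60' -> integer_literal
Token 2: '%' -> operator
Token 3: '579' -> integer_literal
Token 4: '%' -> operator
Token 5: 'y' -> identifier
Total tokens: 5

5


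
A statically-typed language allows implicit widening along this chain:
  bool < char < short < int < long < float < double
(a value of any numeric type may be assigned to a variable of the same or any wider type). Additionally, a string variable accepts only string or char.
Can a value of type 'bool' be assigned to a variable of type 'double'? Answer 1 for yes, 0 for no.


Target variable type: double
Source value type: bool
Numeric ranks: bool=0, double=6
Widening allowed iff rank(source) <= rank(target): 0 <= 6? Yes
Result: 1

1


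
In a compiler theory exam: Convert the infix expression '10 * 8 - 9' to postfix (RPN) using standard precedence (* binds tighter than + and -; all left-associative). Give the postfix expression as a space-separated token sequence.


Applying the shunting-yard algorithm:
  Operand 10 -> output
  Push '*' onto operator stack -> op-stack: [*]
  Operand 8 -> output
  See '-' (prec 1); top '*' (prec 2) >= it -> pop '*' to output
  Push '-' onto operator stack -> op-stack: [-]
  Operand 9 -> output
  End of input: pop '-' to output
Postfix result: 10 8 * 9 -

10 8 * 9 -


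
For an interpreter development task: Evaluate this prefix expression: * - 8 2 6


Parsing prefix expression: * - 8 2 6
Step 1: Innermost operation '- 8 2'
  8 - 2 = 6
Step 2: Outer operation '* [6] 6'
  6 * 6 = 36

36


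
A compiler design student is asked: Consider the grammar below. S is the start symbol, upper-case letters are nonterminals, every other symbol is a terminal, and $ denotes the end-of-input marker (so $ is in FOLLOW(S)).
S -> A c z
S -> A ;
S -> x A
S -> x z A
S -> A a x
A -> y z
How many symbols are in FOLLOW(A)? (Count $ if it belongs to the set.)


S is the start symbol and does not occur in any rule body, so FOLLOW(S) = {$}.
Examining every occurrence of A in a rule body:
  S -> A c z : A is followed by terminal 'c' -> add 'c'
  S -> A ; : A is followed by terminal ';' -> add ';'
  S -> x A : A is at the right end -> add FOLLOW(S) = {$}
  S -> x z A : A is at the right end -> add FOLLOW(S) = {$} (already in the set)
  S -> A a x : A is followed by terminal 'a' -> add 'a'
  A -> y z : A does not occur in the body -> contributes nothing
FOLLOW(A) = {;, a, c, $}
Count: 4

4


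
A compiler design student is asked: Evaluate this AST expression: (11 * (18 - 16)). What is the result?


Expression: (11 * (18 - 16))
Evaluating step by step:
  18 - 16 = 2
  11 * 2 = 22
Result: 22

22


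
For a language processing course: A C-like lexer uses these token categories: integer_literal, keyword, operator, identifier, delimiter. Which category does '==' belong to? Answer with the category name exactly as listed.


Token: '=='
Checking categories:
  identifier: no
  integer_literal: no
  operator: YES
  keyword: no
  delimiter: no
Category: operator

operator


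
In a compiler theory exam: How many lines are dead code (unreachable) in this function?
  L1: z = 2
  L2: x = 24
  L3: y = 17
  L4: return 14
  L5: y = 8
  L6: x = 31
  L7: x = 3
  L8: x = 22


Analyzing control flow:
  L1: reachable (before return)
  L2: reachable (before return)
  L3: reachable (before return)
  L4: reachable (return statement)
  L5: DEAD (after return at L4)
  L6: DEAD (after return at L4)
  L7: DEAD (after return at L4)
  L8: DEAD (after return at L4)
Return at L4, total lines = 8
Dead lines: L5 through L8
Count: 4

4


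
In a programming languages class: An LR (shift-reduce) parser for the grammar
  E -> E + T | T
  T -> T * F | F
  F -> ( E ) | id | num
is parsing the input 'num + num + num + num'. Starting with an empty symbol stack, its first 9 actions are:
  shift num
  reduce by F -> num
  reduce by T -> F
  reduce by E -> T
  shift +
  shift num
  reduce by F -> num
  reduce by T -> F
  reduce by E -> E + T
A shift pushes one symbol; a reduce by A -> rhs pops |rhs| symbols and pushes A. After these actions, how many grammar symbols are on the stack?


Tracking the symbol stack through each action:
  Action 1: shift 'num' : push -> stack = [num] (size 1)
  Action 2: reduce by F -> num : pop 1, push F -> stack = [F] (size 1)
  Action 3: reduce by T -> F : pop 1, push T -> stack = [T] (size 1)
  Action 4: reduce by E -> T : pop 1, push E -> stack = [E] (size 1)
  Action 5: shift '+' : push -> stack = [E, +] (size 2)
  Action 6: shift 'num' : push -> stack = [E, +, num] (size 3)
  Action 7: reduce by F -> num : pop 1, push F -> stack = [E, +, F] (size 3)
  Action 8: reduce by T -> F : pop 1, push T -> stack = [E, +, T] (size 3)
  Action 9: reduce by E -> E + T : pop 3, push E -> stack = [E] (size 1)
Final stack size: 1

1


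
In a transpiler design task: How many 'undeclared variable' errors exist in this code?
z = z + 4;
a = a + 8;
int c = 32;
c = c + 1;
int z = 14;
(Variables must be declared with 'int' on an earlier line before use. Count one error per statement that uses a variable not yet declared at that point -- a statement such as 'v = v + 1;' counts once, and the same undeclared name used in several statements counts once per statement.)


Scanning code line by line:
  Line 1: use 'z' -> ERROR (undeclared)
  Line 2: use 'a' -> ERROR (undeclared)
  Line 3: declare 'c' -> declared = ['c']
  Line 4: use 'c' -> OK (declared)
  Line 5: declare 'z' -> declared = ['c', 'z']
Total undeclared variable errors: 2

2


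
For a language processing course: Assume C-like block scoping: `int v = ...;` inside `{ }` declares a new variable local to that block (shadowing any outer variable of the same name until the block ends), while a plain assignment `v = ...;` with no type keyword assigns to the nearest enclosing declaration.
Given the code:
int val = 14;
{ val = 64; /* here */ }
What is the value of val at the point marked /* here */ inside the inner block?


Analyzing scoping rules:
Outer scope: declares val = 14
Inner block: 'val = 64;' has no type keyword, so it is an assignment to the outer val (no shadowing)
Inside the block, after the assignment -> 64
Result: 64

64


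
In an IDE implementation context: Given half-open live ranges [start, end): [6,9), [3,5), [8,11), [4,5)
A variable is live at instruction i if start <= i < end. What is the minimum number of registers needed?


Live ranges:
  Var0: [6, 9)
  Var1: [3, 5)
  Var2: [8, 11)
  Var3: [4, 5)
Sweep-line events (position, delta, active):
  pos=3 start -> active=1
  pos=4 start -> active=2
  pos=5 end -> active=1
  pos=5 end -> active=0
  pos=6 start -> active=1
  pos=8 start -> active=2
  pos=9 end -> active=1
  pos=11 end -> active=0
Maximum simultaneous active: 2
Minimum registers needed: 2

2


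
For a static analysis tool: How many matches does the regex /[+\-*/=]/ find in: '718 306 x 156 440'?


Pattern: /[+\-*/=]/ (operators)
Input: '718 306 x 156 440'
Scanning for matches:
Total matches: 0

0


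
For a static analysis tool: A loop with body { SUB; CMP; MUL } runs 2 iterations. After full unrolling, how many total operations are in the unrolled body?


Loop body operations: SUB, CMP, MUL (3 ops per iteration)
Unrolling 2 iterations:
  Iteration 1: SUB, CMP, MUL (3 ops)
  Iteration 2: SUB, CMP, MUL (3 ops)
Total: 2 iterations * 3 ops/iter = 6 operations

6


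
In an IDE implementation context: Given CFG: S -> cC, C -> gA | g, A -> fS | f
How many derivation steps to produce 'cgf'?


Grammar: S -> cC, C -> gA | g, A -> fS | f
Deriving 'cgf':
Step 1: S -> cC => cC
Step 2: C -> gA => cgA
Step 3: A -> f => cgf
Total derivation steps: 3

3


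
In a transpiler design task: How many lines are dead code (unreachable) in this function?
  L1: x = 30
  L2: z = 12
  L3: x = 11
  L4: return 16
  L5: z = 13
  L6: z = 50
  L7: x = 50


Analyzing control flow:
  L1: reachable (before return)
  L2: reachable (before return)
  L3: reachable (before return)
  L4: reachable (return statement)
  L5: DEAD (after return at L4)
  L6: DEAD (after return at L4)
  L7: DEAD (after return at L4)
Return at L4, total lines = 7
Dead lines: L5 through L7
Count: 3

3


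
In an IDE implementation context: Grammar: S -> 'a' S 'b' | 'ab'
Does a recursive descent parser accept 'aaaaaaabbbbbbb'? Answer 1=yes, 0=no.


Grammar accepts strings of the form a^n b^n (n >= 1)
Word: 'aaaaaaabbbbbbb'
Counting: 7 a's and 7 b's
Check: 7 == 7? Yes
Derivation (S -> aSb applied 6 time(s), then S -> ab): S => aSb => aaSbb => aaaSbbb => aaaaSbbbb => aaaaaSbbbbb => aaaaaaSbbbbbb => aaaaaaabbbbbbb
Accepted

1


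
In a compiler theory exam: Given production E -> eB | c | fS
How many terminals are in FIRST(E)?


Production: E -> eB | c | fS
Examining each alternative for leading terminals:
  E -> eB : first terminal = 'e'
  E -> c : first terminal = 'c'
  E -> fS : first terminal = 'f'
FIRST(E) = {c, e, f}
Count: 3

3


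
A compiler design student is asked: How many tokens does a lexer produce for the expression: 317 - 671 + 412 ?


Scanning '317 - 671 + 412'
Token 1: '317' -> integer_literal
Token 2: '-' -> operator
Token 3: '671' -> integer_literal
Token 4: '+' -> operator
Token 5: '412' -> integer_literal
Total tokens: 5

5


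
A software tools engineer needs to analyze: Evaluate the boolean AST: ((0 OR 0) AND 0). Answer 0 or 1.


Step 1: Evaluate inner node
  0 OR 0 = 0
Step 2: Evaluate root node
  0 AND 0 = 0

0


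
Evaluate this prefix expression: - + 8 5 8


Parsing prefix expression: - + 8 5 8
Step 1: Innermost operation '+ 8 5'
  8 + 5 = 13
Step 2: Outer operation '- [13] 8'
  13 - 8 = 5

5


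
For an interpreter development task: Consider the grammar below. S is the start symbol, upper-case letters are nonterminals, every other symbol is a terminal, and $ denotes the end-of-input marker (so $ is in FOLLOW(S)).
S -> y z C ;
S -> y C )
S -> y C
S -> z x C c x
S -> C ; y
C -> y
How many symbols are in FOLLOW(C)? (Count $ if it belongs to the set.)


S is the start symbol and does not occur in any rule body, so FOLLOW(S) = {$}.
Examining every occurrence of C in a rule body:
  S -> y z C ; : C is followed by terminal ';' -> add ';'
  S -> y C ) : C is followed by terminal ')' -> add ')'
  S -> y C : C is at the right end -> add FOLLOW(S) = {$}
  S -> z x C c x : C is followed by terminal 'c' -> add 'c'
  S -> C ; y : C is followed by terminal ';' -> add ';' (already in the set)
  C -> y : C does not occur in the body -> contributes nothing
FOLLOW(C) = {), ;, c, $}
Count: 4

4


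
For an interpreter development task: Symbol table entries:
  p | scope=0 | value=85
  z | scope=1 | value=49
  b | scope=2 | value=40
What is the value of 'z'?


Searching symbol table for 'z':
  p | scope=0 | value=85
  z | scope=1 | value=49 <- MATCH
  b | scope=2 | value=40
Found 'z' at scope 1 with value 49

49


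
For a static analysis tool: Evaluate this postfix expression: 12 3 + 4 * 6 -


Processing tokens left to right:
Push 12, Push 3
Pop 12 and 3, compute 12 + 3 = 15, push 15
Push 4
Pop 15 and 4, compute 15 * 4 = 60, push 60
Push 6
Pop 60 and 6, compute 60 - 6 = 54, push 54
Stack result: 54

54


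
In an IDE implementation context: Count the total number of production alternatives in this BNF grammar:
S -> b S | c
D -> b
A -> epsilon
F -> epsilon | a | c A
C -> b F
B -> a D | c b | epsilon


Counting alternatives per rule:
  S: 2 alternative(s)
  D: 1 alternative(s)
  A: 1 alternative(s)
  F: 3 alternative(s)
  C: 1 alternative(s)
  B: 3 alternative(s)
Sum: 2 + 1 + 1 + 3 + 1 + 3 = 11

11


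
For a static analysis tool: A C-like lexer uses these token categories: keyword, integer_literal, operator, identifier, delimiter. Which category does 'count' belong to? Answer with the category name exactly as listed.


Token: 'count'
Checking categories:
  identifier: YES
  integer_literal: no
  operator: no
  keyword: no
  delimiter: no
Category: identifier

identifier


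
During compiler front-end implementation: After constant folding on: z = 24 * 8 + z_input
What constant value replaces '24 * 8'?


Identifying constant sub-expression:
  Original: z = 24 * 8 + z_input
  24 and 8 are both compile-time constants
  Evaluating: 24 * 8 = 192
  After folding: z = 192 + z_input

192


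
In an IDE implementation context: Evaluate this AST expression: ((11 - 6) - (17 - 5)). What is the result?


Expression: ((11 - 6) - (17 - 5))
Evaluating step by step:
  11 - 6 = 5
  17 - 5 = 12
  5 - 12 = -7
Result: -7

-7


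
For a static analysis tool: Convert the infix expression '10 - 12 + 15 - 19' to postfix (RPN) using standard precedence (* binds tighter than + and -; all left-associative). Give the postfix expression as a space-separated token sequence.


Applying the shunting-yard algorithm:
  Operand 10 -> output
  Push '-' onto operator stack -> op-stack: [-]
  Operand 12 -> output
  See '+' (prec 1); top '-' (prec 1) >= it -> pop '-' to output
  Push '+' onto operator stack -> op-stack: [+]
  Operand 15 -> output
  See '-' (prec 1); top '+' (prec 1) >= it -> pop '+' to output
  Push '-' onto operator stack -> op-stack: [-]
  Operand 19 -> output
  End of input: pop '-' to output
Postfix result: 10 12 - 15 + 19 -

10 12 - 15 + 19 -


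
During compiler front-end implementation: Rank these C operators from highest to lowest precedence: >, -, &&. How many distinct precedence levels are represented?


Looking up precedence for each operator:
  > -> precedence 4
  - -> precedence 5
  && -> precedence 2
Sorted highest to lowest: -, >, &&
Distinct precedence values: [5, 4, 2]
Number of distinct levels: 3

3


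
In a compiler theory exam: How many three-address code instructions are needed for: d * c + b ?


Expression: d * c + b
Generating three-address code (respecting * over +/- precedence):
  Instruction 1: t1 = d * c
  Instruction 2: t2 = t1 + b
Total instructions: 2

2


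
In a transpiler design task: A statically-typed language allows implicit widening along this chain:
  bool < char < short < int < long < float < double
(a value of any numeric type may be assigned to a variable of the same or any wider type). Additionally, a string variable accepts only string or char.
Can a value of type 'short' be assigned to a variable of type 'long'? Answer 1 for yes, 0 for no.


Target variable type: long
Source value type: short
Numeric ranks: short=2, long=4
Widening allowed iff rank(source) <= rank(target): 2 <= 4? Yes
Result: 1

1


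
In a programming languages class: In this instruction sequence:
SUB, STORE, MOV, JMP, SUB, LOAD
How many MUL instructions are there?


Scanning instruction sequence for MUL:
  Position 1: SUB
  Position 2: STORE
  Position 3: MOV
  Position 4: JMP
  Position 5: SUB
  Position 6: LOAD
Matches at positions: []
Total MUL count: 0

0


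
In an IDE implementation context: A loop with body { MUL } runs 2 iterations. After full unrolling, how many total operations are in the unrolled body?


Loop body operations: MUL (1 op per iteration)
Unrolling 2 iterations:
  Iteration 1: MUL (1 ops)
  Iteration 2: MUL (1 ops)
Total: 2 iterations * 1 ops/iter = 2 operations

2


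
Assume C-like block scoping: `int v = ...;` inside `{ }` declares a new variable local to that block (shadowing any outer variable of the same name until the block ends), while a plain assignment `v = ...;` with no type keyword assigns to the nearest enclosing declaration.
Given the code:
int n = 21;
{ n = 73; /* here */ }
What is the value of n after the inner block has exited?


Analyzing scoping rules:
Outer scope: declares n = 21
Inner block: 'n = 73;' has no type keyword, so it is an assignment to the outer n (no shadowing)
The assignment changed the outer variable itself, so the new value persists after the block -> 73
Result: 73

73


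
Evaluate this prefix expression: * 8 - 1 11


Parsing prefix expression: * 8 - 1 11
Step 1: Innermost operation '- 1 11'
  1 - 11 = -10
Step 2: Outer operation '* 8 [-10]'
  8 * -10 = -80

-80


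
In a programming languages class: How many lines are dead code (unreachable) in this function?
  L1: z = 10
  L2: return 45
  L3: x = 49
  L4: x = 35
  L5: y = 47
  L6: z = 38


Analyzing control flow:
  L1: reachable (before return)
  L2: reachable (return statement)
  L3: DEAD (after return at L2)
  L4: DEAD (after return at L2)
  L5: DEAD (after return at L2)
  L6: DEAD (after return at L2)
Return at L2, total lines = 6
Dead lines: L3 through L6
Count: 4

4


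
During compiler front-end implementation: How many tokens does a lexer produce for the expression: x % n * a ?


Scanning 'x % n * a'
Token 1: 'x' -> identifier
Token 2: '%' -> operator
Token 3: 'n' -> identifier
Token 4: '*' -> operator
Token 5: 'a' -> identifier
Total tokens: 5

5


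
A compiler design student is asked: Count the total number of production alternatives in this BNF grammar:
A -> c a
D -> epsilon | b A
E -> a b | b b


Counting alternatives per rule:
  A: 1 alternative(s)
  D: 2 alternative(s)
  E: 2 alternative(s)
Sum: 1 + 2 + 2 = 5

5


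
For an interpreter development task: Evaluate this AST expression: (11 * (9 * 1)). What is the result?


Expression: (11 * (9 * 1))
Evaluating step by step:
  9 * 1 = 9
  11 * 9 = 99
Result: 99

99


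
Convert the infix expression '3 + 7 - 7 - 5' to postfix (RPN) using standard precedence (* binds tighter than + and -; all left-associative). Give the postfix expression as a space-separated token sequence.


Applying the shunting-yard algorithm:
  Operand 3 -> output
  Push '+' onto operator stack -> op-stack: [+]
  Operand 7 -> output
  See '-' (prec 1); top '+' (prec 1) >= it -> pop '+' to output
  Push '-' onto operator stack -> op-stack: [-]
  Operand 7 -> output
  See '-' (prec 1); top '-' (prec 1) >= it -> pop '-' to output
  Push '-' onto operator stack -> op-stack: [-]
  Operand 5 -> output
  End of input: pop '-' to output
Postfix result: 3 7 + 7 - 5 -

3 7 + 7 - 5 -


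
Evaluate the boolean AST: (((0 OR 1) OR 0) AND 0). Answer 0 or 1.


Step 1: Evaluate inner node
  0 OR 1 = 1
Step 2: Evaluate next node
  1 OR 0 = 1
Step 3: Evaluate root node
  1 AND 0 = 0

0


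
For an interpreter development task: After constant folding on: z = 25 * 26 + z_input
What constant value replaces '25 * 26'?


Identifying constant sub-expression:
  Original: z = 25 * 26 + z_input
  25 and 26 are both compile-time constants
  Evaluating: 25 * 26 = 650
  After folding: z = 650 + z_input

650


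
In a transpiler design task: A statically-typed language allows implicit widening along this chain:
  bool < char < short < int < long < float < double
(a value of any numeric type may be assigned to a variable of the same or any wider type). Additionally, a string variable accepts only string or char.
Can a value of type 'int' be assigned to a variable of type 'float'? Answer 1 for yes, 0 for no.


Target variable type: float
Source value type: int
Numeric ranks: int=3, float=5
Widening allowed iff rank(source) <= rank(target): 3 <= 5? Yes
Result: 1

1


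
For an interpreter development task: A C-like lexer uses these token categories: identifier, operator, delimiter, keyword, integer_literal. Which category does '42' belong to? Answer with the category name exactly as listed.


Token: '42'
Checking categories:
  identifier: no
  integer_literal: YES
  operator: no
  keyword: no
  delimiter: no
Category: integer_literal

integer_literal


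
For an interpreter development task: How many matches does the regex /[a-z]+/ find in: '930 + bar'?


Pattern: /[a-z]+/ (identifiers)
Input: '930 + bar'
Scanning for matches:
  Match 1: 'bar'
Total matches: 1

1


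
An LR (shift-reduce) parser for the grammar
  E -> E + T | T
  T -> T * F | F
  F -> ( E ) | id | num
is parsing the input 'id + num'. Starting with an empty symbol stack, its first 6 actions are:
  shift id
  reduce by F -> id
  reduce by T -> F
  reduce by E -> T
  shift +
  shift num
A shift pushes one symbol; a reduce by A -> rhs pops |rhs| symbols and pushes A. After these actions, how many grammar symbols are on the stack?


Tracking the symbol stack through each action:
  Action 1: shift 'id' : push -> stack = [id] (size 1)
  Action 2: reduce by F -> id : pop 1, push F -> stack = [F] (size 1)
  Action 3: reduce by T -> F : pop 1, push T -> stack = [T] (size 1)
  Action 4: reduce by E -> T : pop 1, push E -> stack = [E] (size 1)
  Action 5: shift '+' : push -> stack = [E, +] (size 2)
  Action 6: shift 'num' : push -> stack = [E, +, num] (size 3)
Final stack size: 3

3
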